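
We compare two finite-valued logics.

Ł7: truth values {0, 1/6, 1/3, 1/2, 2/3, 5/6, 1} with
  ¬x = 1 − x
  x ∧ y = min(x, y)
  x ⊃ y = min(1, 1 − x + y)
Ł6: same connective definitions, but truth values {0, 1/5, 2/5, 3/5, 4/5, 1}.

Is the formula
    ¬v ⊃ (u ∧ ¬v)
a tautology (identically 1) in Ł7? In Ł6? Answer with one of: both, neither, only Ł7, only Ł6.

neither

In Ł7: at u = 0, v = 0 the value is 0 — not a tautology.
In Ł6: at u = 0, v = 0 the value is 0 — not a tautology.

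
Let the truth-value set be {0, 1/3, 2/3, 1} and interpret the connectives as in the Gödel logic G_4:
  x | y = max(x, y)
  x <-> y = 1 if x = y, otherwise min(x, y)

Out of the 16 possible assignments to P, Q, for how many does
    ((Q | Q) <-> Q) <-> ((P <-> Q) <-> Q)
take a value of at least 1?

7

P = 0, Q = 0 ↦ 0  <
P = 0, Q = 1/3 ↦ 0  <
P = 0, Q = 2/3 ↦ 0  <
P = 0, Q = 1 ↦ 0  <
P = 1/3, Q = 0 ↦ 1  ≥
P = 1/3, Q = 1/3 ↦ 1/3  <
P = 1/3, Q = 2/3 ↦ 1/3  <
P = 1/3, Q = 1 ↦ 1/3  <
P = 2/3, Q = 0 ↦ 1  ≥
P = 2/3, Q = 1/3 ↦ 1  ≥
P = 2/3, Q = 2/3 ↦ 2/3  <
P = 2/3, Q = 1 ↦ 2/3  <
P = 1, Q = 0 ↦ 1  ≥
P = 1, Q = 1/3 ↦ 1  ≥
P = 1, Q = 2/3 ↦ 1  ≥
P = 1, Q = 1 ↦ 1  ≥
So 7 of the 16 assignments meet the threshold.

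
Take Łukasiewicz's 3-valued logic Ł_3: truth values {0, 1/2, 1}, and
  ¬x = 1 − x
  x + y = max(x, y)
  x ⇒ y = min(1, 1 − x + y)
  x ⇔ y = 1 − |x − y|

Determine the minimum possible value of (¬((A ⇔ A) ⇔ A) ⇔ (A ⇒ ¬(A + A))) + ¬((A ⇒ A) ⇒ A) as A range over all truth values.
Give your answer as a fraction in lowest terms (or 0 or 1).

1/2

Take A = 1/2:
A ⇔ A = 1/2 ⇔ 1/2 = 1
(A ⇔ A) ⇔ A = 1 ⇔ 1/2 = 1/2
¬((A ⇔ A) ⇔ A) = ¬1/2 = 1/2
A + A = 1/2 + 1/2 = 1/2
¬(A + A) = ¬1/2 = 1/2
A ⇒ ¬(A + A) = 1/2 ⇒ 1/2 = 1
¬((A ⇔ A) ⇔ A) ⇔ (A ⇒ ¬(A + A)) = 1/2 ⇔ 1 = 1/2
A ⇒ A = 1/2 ⇒ 1/2 = 1
(A ⇒ A) ⇒ A = 1 ⇒ 1/2 = 1/2
¬((A ⇒ A) ⇒ A) = ¬1/2 = 1/2
(¬((A ⇔ A) ⇔ A) ⇔ (A ⇒ ¬(A + A))) + ¬((A ⇒ A) ⇒ A) = 1/2 + 1/2 = 1/2
No assignment yields a value below 1/2, so this is the minimum.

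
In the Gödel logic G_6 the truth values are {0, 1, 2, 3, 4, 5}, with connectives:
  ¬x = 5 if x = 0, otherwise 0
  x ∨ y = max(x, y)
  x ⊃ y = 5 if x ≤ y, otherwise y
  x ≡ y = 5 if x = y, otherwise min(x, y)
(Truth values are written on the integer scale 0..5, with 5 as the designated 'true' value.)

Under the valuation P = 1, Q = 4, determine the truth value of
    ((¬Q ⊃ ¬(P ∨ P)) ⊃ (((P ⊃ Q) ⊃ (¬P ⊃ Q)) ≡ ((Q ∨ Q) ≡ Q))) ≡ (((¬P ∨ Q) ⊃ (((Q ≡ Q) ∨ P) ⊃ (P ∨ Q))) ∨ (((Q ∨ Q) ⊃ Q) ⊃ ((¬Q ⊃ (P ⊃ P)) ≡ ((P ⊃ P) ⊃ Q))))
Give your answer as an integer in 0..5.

5

¬Q = ¬4 = 0
P ∨ P = 1 ∨ 1 = 1
¬(P ∨ P) = ¬1 = 0
¬Q ⊃ ¬(P ∨ P) = 0 ⊃ 0 = 5
P ⊃ Q = 1 ⊃ 4 = 5
¬P = ¬1 = 0
¬P ⊃ Q = 0 ⊃ 4 = 5
(P ⊃ Q) ⊃ (¬P ⊃ Q) = 5 ⊃ 5 = 5
Q ∨ Q = 4 ∨ 4 = 4
(Q ∨ Q) ≡ Q = 4 ≡ 4 = 5
((P ⊃ Q) ⊃ (¬P ⊃ Q)) ≡ ((Q ∨ Q) ≡ Q) = 5 ≡ 5 = 5
(¬Q ⊃ ¬(P ∨ P)) ⊃ (((P ⊃ Q) ⊃ (¬P ⊃ Q)) ≡ ((Q ∨ Q) ≡ Q)) = 5 ⊃ 5 = 5
¬P = ¬1 = 0
¬P ∨ Q = 0 ∨ 4 = 4
Q ≡ Q = 4 ≡ 4 = 5
(Q ≡ Q) ∨ P = 5 ∨ 1 = 5
P ∨ Q = 1 ∨ 4 = 4
((Q ≡ Q) ∨ P) ⊃ (P ∨ Q) = 5 ⊃ 4 = 4
(¬P ∨ Q) ⊃ (((Q ≡ Q) ∨ P) ⊃ (P ∨ Q)) = 4 ⊃ 4 = 5
Q ∨ Q = 4 ∨ 4 = 4
(Q ∨ Q) ⊃ Q = 4 ⊃ 4 = 5
¬Q = ¬4 = 0
P ⊃ P = 1 ⊃ 1 = 5
¬Q ⊃ (P ⊃ P) = 0 ⊃ 5 = 5
P ⊃ P = 1 ⊃ 1 = 5
(P ⊃ P) ⊃ Q = 5 ⊃ 4 = 4
(¬Q ⊃ (P ⊃ P)) ≡ ((P ⊃ P) ⊃ Q) = 5 ≡ 4 = 4
((Q ∨ Q) ⊃ Q) ⊃ ((¬Q ⊃ (P ⊃ P)) ≡ ((P ⊃ P) ⊃ Q)) = 5 ⊃ 4 = 4
((¬P ∨ Q) ⊃ (((Q ≡ Q) ∨ P) ⊃ (P ∨ Q))) ∨ (((Q ∨ Q) ⊃ Q) ⊃ ((¬Q ⊃ (P ⊃ P)) ≡ ((P ⊃ P) ⊃ Q))) = 5 ∨ 4 = 5
((¬Q ⊃ ¬(P ∨ P)) ⊃ (((P ⊃ Q) ⊃ (¬P ⊃ Q)) ≡ ((Q ∨ Q) ≡ Q))) ≡ (((¬P ∨ Q) ⊃ (((Q ≡ Q) ∨ P) ⊃ (P ∨ Q))) ∨ (((Q ∨ Q) ⊃ Q) ⊃ ((¬Q ⊃ (P ⊃ P)) ≡ ((P ⊃ P) ⊃ Q)))) = 5 ≡ 5 = 5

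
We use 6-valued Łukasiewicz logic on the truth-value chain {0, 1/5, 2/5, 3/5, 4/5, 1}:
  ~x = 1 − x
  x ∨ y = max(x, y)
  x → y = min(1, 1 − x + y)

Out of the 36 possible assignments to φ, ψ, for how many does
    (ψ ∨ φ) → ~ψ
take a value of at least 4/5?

value 1: 15 assignments (counts)
value 4/5: 6 assignments (counts)
value 3/5: 2 assignments
value 2/5: 6 assignments
value 1/5: 1 assignment
value 0: 6 assignments
So 21 of the 36 assignments meet the threshold.

21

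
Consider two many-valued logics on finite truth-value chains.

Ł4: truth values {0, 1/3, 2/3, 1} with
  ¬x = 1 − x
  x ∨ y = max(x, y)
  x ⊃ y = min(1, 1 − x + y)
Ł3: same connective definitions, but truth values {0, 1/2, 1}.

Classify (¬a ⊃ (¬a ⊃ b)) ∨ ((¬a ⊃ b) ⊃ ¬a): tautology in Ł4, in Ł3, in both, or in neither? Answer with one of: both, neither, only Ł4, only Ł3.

In Ł4: every assignment gives 1 — tautology.
In Ł3: every assignment gives 1 — tautology.

both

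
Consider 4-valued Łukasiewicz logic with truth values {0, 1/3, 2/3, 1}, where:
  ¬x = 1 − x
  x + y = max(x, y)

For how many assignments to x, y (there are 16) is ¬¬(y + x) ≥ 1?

x = 0, y = 0 ↦ 0  <
x = 0, y = 1/3 ↦ 1/3  <
x = 0, y = 2/3 ↦ 2/3  <
x = 0, y = 1 ↦ 1  ≥
x = 1/3, y = 0 ↦ 1/3  <
x = 1/3, y = 1/3 ↦ 1/3  <
x = 1/3, y = 2/3 ↦ 2/3  <
x = 1/3, y = 1 ↦ 1  ≥
x = 2/3, y = 0 ↦ 2/3  <
x = 2/3, y = 1/3 ↦ 2/3  <
x = 2/3, y = 2/3 ↦ 2/3  <
x = 2/3, y = 1 ↦ 1  ≥
x = 1, y = 0 ↦ 1  ≥
x = 1, y = 1/3 ↦ 1  ≥
x = 1, y = 2/3 ↦ 1  ≥
x = 1, y = 1 ↦ 1  ≥
So 7 of the 16 assignments meet the threshold.

7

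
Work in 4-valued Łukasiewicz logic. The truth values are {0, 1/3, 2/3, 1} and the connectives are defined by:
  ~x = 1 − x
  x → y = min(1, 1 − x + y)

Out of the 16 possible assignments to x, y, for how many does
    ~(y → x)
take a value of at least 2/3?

x = 0, y = 0 ↦ 0  <
x = 0, y = 1/3 ↦ 1/3  <
x = 0, y = 2/3 ↦ 2/3  ≥
x = 0, y = 1 ↦ 1  ≥
x = 1/3, y = 0 ↦ 0  <
x = 1/3, y = 1/3 ↦ 0  <
x = 1/3, y = 2/3 ↦ 1/3  <
x = 1/3, y = 1 ↦ 2/3  ≥
x = 2/3, y = 0 ↦ 0  <
x = 2/3, y = 1/3 ↦ 0  <
x = 2/3, y = 2/3 ↦ 0  <
x = 2/3, y = 1 ↦ 1/3  <
x = 1, y = 0 ↦ 0  <
x = 1, y = 1/3 ↦ 0  <
x = 1, y = 2/3 ↦ 0  <
x = 1, y = 1 ↦ 0  <
So 3 of the 16 assignments meet the threshold.

3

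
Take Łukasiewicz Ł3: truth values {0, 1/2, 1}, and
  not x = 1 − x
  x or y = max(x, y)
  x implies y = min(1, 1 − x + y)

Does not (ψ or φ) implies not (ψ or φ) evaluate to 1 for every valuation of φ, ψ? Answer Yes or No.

Yes

φ = 0, ψ = 0 ↦ 1
φ = 0, ψ = 1/2 ↦ 1
φ = 0, ψ = 1 ↦ 1
φ = 1/2, ψ = 0 ↦ 1
φ = 1/2, ψ = 1/2 ↦ 1
φ = 1/2, ψ = 1 ↦ 1
φ = 1, ψ = 0 ↦ 1
φ = 1, ψ = 1/2 ↦ 1
φ = 1, ψ = 1 ↦ 1
Every assignment gives a value ≥ 1.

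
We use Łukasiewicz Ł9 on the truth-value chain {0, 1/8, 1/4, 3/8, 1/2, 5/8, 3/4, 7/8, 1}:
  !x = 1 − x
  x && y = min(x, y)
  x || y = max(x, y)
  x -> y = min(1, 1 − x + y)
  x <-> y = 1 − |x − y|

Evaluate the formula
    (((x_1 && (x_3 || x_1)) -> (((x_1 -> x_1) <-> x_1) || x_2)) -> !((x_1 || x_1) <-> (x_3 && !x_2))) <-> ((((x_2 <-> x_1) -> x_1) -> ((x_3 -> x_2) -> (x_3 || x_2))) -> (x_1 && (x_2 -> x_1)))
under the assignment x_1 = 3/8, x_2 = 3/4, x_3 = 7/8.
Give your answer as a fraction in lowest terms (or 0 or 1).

x_3 || x_1 = 7/8 || 3/8 = 7/8
x_1 && (x_3 || x_1) = 3/8 && 7/8 = 3/8
x_1 -> x_1 = 3/8 -> 3/8 = 1
(x_1 -> x_1) <-> x_1 = 1 <-> 3/8 = 3/8
((x_1 -> x_1) <-> x_1) || x_2 = 3/8 || 3/4 = 3/4
(x_1 && (x_3 || x_1)) -> (((x_1 -> x_1) <-> x_1) || x_2) = 3/8 -> 3/4 = 1
x_1 || x_1 = 3/8 || 3/8 = 3/8
!x_2 = !3/4 = 1/4
x_3 && !x_2 = 7/8 && 1/4 = 1/4
(x_1 || x_1) <-> (x_3 && !x_2) = 3/8 <-> 1/4 = 7/8
!((x_1 || x_1) <-> (x_3 && !x_2)) = !7/8 = 1/8
((x_1 && (x_3 || x_1)) -> (((x_1 -> x_1) <-> x_1) || x_2)) -> !((x_1 || x_1) <-> (x_3 && !x_2)) = 1 -> 1/8 = 1/8
x_2 <-> x_1 = 3/4 <-> 3/8 = 5/8
(x_2 <-> x_1) -> x_1 = 5/8 -> 3/8 = 3/4
x_3 -> x_2 = 7/8 -> 3/4 = 7/8
x_3 || x_2 = 7/8 || 3/4 = 7/8
(x_3 -> x_2) -> (x_3 || x_2) = 7/8 -> 7/8 = 1
((x_2 <-> x_1) -> x_1) -> ((x_3 -> x_2) -> (x_3 || x_2)) = 3/4 -> 1 = 1
x_2 -> x_1 = 3/4 -> 3/8 = 5/8
x_1 && (x_2 -> x_1) = 3/8 && 5/8 = 3/8
(((x_2 <-> x_1) -> x_1) -> ((x_3 -> x_2) -> (x_3 || x_2))) -> (x_1 && (x_2 -> x_1)) = 1 -> 3/8 = 3/8
(((x_1 && (x_3 || x_1)) -> (((x_1 -> x_1) <-> x_1) || x_2)) -> !((x_1 || x_1) <-> (x_3 && !x_2))) <-> ((((x_2 <-> x_1) -> x_1) -> ((x_3 -> x_2) -> (x_3 || x_2))) -> (x_1 && (x_2 -> x_1))) = 1/8 <-> 3/8 = 3/4

3/4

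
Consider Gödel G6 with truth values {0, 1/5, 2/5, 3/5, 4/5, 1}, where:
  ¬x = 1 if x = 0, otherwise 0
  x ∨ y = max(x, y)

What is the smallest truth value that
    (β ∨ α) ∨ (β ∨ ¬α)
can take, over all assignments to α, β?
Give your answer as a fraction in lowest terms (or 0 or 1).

Take α = 1/5, β = 0:
β ∨ α = 0 ∨ 1/5 = 1/5
¬α = ¬1/5 = 0
β ∨ ¬α = 0 ∨ 0 = 0
(β ∨ α) ∨ (β ∨ ¬α) = 1/5 ∨ 0 = 1/5
No assignment yields a value below 1/5, so this is the minimum.

1/5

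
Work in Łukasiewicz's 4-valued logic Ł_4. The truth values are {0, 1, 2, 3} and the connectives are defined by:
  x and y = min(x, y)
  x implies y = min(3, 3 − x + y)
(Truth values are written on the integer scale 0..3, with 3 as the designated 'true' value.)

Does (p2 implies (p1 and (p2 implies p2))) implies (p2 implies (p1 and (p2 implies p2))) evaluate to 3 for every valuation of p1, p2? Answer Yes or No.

p1 = 0, p2 = 0 ↦ 3
p1 = 0, p2 = 1 ↦ 3
p1 = 0, p2 = 2 ↦ 3
p1 = 0, p2 = 3 ↦ 3
p1 = 1, p2 = 0 ↦ 3
p1 = 1, p2 = 1 ↦ 3
p1 = 1, p2 = 2 ↦ 3
p1 = 1, p2 = 3 ↦ 3
p1 = 2, p2 = 0 ↦ 3
p1 = 2, p2 = 1 ↦ 3
p1 = 2, p2 = 2 ↦ 3
p1 = 2, p2 = 3 ↦ 3
p1 = 3, p2 = 0 ↦ 3
p1 = 3, p2 = 1 ↦ 3
p1 = 3, p2 = 2 ↦ 3
p1 = 3, p2 = 3 ↦ 3
Every assignment gives a value ≥ 3.

Yes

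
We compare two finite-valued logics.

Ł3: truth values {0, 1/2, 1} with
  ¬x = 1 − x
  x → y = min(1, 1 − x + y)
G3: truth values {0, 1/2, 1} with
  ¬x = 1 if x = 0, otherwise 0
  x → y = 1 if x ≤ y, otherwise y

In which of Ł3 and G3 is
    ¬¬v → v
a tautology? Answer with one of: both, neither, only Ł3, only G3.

In Ł3: every assignment gives 1 — tautology.
In G3: at v = 1/2 the value is 1/2 — not a tautology.

only Ł3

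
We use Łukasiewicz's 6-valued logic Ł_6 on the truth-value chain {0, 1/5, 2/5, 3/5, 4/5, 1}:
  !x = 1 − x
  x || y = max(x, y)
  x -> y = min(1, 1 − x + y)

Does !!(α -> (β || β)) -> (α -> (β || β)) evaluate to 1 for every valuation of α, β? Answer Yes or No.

Yes

At α = 4/5, β = 0, for instance:
β || β = 0 || 0 = 0
α -> (β || β) = 4/5 -> 0 = 1/5
!(α -> (β || β)) = !1/5 = 4/5
!!(α -> (β || β)) = !4/5 = 1/5
!!(α -> (β || β)) -> (α -> (β || β)) = 1/5 -> 1/5 = 1
and checking the remaining 35 assignments likewise gives ≥ 1 in every case.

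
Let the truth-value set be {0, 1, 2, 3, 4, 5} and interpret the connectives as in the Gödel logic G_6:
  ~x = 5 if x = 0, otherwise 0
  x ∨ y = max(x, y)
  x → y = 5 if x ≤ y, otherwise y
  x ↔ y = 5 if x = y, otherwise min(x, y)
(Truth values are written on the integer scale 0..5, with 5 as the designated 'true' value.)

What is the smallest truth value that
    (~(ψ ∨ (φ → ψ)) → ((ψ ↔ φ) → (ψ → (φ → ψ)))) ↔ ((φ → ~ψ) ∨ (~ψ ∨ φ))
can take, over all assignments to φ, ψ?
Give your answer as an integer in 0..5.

1

Take φ = 1, ψ = 1:
φ → ψ = 1 → 1 = 5
ψ ∨ (φ → ψ) = 1 ∨ 5 = 5
~(ψ ∨ (φ → ψ)) = ~5 = 0
ψ ↔ φ = 1 ↔ 1 = 5
φ → ψ = 1 → 1 = 5
ψ → (φ → ψ) = 1 → 5 = 5
(ψ ↔ φ) → (ψ → (φ → ψ)) = 5 → 5 = 5
~(ψ ∨ (φ → ψ)) → ((ψ ↔ φ) → (ψ → (φ → ψ))) = 0 → 5 = 5
~ψ = ~1 = 0
φ → ~ψ = 1 → 0 = 0
~ψ = ~1 = 0
~ψ ∨ φ = 0 ∨ 1 = 1
(φ → ~ψ) ∨ (~ψ ∨ φ) = 0 ∨ 1 = 1
(~(ψ ∨ (φ → ψ)) → ((ψ ↔ φ) → (ψ → (φ → ψ)))) ↔ ((φ → ~ψ) ∨ (~ψ ∨ φ)) = 5 ↔ 1 = 1
No assignment yields a value below 1, so this is the minimum.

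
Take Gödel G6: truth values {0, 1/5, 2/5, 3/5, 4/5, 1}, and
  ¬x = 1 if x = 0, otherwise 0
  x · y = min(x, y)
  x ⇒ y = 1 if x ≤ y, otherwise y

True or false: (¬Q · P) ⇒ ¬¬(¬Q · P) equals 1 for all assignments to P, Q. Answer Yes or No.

Yes

At P = 0, Q = 1/5, for instance:
¬Q = ¬1/5 = 0
¬Q · P = 0 · 0 = 0
¬(¬Q · P) = ¬0 = 1
¬¬(¬Q · P) = ¬1 = 0
(¬Q · P) ⇒ ¬¬(¬Q · P) = 0 ⇒ 0 = 1
and checking the remaining 35 assignments likewise gives ≥ 1 in every case.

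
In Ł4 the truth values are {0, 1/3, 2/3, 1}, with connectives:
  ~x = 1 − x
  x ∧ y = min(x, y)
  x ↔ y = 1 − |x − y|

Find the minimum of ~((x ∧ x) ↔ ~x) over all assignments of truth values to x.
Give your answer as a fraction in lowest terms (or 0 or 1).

1/3

Take x = 1/3:
x ∧ x = 1/3 ∧ 1/3 = 1/3
~x = ~1/3 = 2/3
(x ∧ x) ↔ ~x = 1/3 ↔ 2/3 = 2/3
~((x ∧ x) ↔ ~x) = ~2/3 = 1/3
No assignment yields a value below 1/3, so this is the minimum.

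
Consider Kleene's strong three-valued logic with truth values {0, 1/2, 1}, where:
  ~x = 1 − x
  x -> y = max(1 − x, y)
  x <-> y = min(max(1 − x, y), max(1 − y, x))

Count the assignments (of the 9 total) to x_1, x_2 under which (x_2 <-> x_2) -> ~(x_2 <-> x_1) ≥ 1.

2

x_1 = 0, x_2 = 0 ↦ 0  <
x_1 = 0, x_2 = 1/2 ↦ 1/2  <
x_1 = 0, x_2 = 1 ↦ 1  ≥
x_1 = 1/2, x_2 = 0 ↦ 1/2  <
x_1 = 1/2, x_2 = 1/2 ↦ 1/2  <
x_1 = 1/2, x_2 = 1 ↦ 1/2  <
x_1 = 1, x_2 = 0 ↦ 1  ≥
x_1 = 1, x_2 = 1/2 ↦ 1/2  <
x_1 = 1, x_2 = 1 ↦ 0  <
So 2 of the 9 assignments meet the threshold.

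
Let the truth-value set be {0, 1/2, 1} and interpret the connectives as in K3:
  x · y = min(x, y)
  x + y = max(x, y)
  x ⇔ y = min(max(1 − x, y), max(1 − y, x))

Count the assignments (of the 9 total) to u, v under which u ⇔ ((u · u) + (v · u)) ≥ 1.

6

u = 0, v = 0 ↦ 1  ≥
u = 0, v = 1/2 ↦ 1  ≥
u = 0, v = 1 ↦ 1  ≥
u = 1/2, v = 0 ↦ 1/2  <
u = 1/2, v = 1/2 ↦ 1/2  <
u = 1/2, v = 1 ↦ 1/2  <
u = 1, v = 0 ↦ 1  ≥
u = 1, v = 1/2 ↦ 1  ≥
u = 1, v = 1 ↦ 1  ≥
So 6 of the 9 assignments meet the threshold.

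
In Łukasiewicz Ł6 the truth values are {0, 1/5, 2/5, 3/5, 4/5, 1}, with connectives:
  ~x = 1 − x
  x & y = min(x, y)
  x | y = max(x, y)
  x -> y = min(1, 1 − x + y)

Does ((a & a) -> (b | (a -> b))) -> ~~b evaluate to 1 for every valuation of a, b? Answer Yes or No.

Counterexample: take a = 0, b = 0.
a & a = 0 & 0 = 0
a -> b = 0 -> 0 = 1
b | (a -> b) = 0 | 1 = 1
(a & a) -> (b | (a -> b)) = 0 -> 1 = 1
~b = ~0 = 1
~~b = ~1 = 0
((a & a) -> (b | (a -> b))) -> ~~b = 1 -> 0 = 0
This gives 0 ≠ 1.

No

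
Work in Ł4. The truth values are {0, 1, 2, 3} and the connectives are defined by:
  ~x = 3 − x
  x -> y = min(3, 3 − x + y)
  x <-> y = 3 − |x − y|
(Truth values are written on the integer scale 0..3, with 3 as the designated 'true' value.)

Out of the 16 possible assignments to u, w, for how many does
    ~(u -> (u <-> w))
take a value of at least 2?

2

u = 0, w = 0 ↦ 0  <
u = 0, w = 1 ↦ 0  <
u = 0, w = 2 ↦ 0  <
u = 0, w = 3 ↦ 0  <
u = 1, w = 0 ↦ 0  <
u = 1, w = 1 ↦ 0  <
u = 1, w = 2 ↦ 0  <
u = 1, w = 3 ↦ 0  <
u = 2, w = 0 ↦ 1  <
u = 2, w = 1 ↦ 0  <
u = 2, w = 2 ↦ 0  <
u = 2, w = 3 ↦ 0  <
u = 3, w = 0 ↦ 3  ≥
u = 3, w = 1 ↦ 2  ≥
u = 3, w = 2 ↦ 1  <
u = 3, w = 3 ↦ 0  <
So 2 of the 16 assignments meet the threshold.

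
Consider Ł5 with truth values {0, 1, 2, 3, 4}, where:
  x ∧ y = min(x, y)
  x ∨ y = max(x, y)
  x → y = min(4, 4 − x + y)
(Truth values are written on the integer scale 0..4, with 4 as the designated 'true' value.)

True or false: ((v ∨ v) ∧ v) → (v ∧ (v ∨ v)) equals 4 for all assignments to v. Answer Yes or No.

v = 0 ↦ 4
v = 1 ↦ 4
v = 2 ↦ 4
v = 3 ↦ 4
v = 4 ↦ 4
Every assignment gives a value ≥ 4.

Yes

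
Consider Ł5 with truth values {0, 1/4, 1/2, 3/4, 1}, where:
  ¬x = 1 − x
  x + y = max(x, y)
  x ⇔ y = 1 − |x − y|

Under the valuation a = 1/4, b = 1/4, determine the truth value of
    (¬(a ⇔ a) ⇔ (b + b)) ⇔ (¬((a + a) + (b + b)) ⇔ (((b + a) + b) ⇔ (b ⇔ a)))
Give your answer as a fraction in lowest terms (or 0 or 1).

a ⇔ a = 1/4 ⇔ 1/4 = 1
¬(a ⇔ a) = ¬1 = 0
b + b = 1/4 + 1/4 = 1/4
¬(a ⇔ a) ⇔ (b + b) = 0 ⇔ 1/4 = 3/4
a + a = 1/4 + 1/4 = 1/4
b + b = 1/4 + 1/4 = 1/4
(a + a) + (b + b) = 1/4 + 1/4 = 1/4
¬((a + a) + (b + b)) = ¬1/4 = 3/4
b + a = 1/4 + 1/4 = 1/4
(b + a) + b = 1/4 + 1/4 = 1/4
b ⇔ a = 1/4 ⇔ 1/4 = 1
((b + a) + b) ⇔ (b ⇔ a) = 1/4 ⇔ 1 = 1/4
¬((a + a) + (b + b)) ⇔ (((b + a) + b) ⇔ (b ⇔ a)) = 3/4 ⇔ 1/4 = 1/2
(¬(a ⇔ a) ⇔ (b + b)) ⇔ (¬((a + a) + (b + b)) ⇔ (((b + a) + b) ⇔ (b ⇔ a))) = 3/4 ⇔ 1/2 = 3/4

3/4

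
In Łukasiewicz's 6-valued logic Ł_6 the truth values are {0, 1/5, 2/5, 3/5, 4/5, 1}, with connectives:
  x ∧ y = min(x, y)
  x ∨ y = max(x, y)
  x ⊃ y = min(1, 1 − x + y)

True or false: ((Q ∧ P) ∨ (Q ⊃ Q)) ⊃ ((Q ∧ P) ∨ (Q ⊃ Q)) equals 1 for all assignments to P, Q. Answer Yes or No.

Yes

At P = 3/5, Q = 4/5, for instance:
Q ∧ P = 4/5 ∧ 3/5 = 3/5
Q ⊃ Q = 4/5 ⊃ 4/5 = 1
(Q ∧ P) ∨ (Q ⊃ Q) = 3/5 ∨ 1 = 1
((Q ∧ P) ∨ (Q ⊃ Q)) ⊃ ((Q ∧ P) ∨ (Q ⊃ Q)) = 1 ⊃ 1 = 1
and checking the remaining 35 assignments likewise gives ≥ 1 in every case.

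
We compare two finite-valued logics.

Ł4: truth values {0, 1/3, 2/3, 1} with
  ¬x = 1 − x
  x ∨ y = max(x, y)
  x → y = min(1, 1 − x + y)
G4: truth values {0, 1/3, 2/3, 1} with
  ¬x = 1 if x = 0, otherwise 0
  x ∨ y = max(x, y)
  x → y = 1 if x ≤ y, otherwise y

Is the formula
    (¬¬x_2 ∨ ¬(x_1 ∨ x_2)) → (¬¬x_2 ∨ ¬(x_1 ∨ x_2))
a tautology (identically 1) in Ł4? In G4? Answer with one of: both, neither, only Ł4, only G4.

both

In Ł4: every assignment gives 1 — tautology.
In G4: every assignment gives 1 — tautology.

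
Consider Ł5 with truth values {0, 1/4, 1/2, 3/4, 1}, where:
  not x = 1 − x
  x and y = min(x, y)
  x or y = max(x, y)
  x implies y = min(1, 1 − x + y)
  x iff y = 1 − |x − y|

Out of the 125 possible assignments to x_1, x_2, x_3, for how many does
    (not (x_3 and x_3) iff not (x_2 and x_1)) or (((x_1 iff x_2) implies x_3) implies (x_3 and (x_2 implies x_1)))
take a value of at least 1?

55

value 1: 55 assignments (counts)
value 3/4: 51 assignments
value 1/2: 14 assignments
value 1/4: 4 assignments
value 0: 1 assignment
So 55 of the 125 assignments meet the threshold.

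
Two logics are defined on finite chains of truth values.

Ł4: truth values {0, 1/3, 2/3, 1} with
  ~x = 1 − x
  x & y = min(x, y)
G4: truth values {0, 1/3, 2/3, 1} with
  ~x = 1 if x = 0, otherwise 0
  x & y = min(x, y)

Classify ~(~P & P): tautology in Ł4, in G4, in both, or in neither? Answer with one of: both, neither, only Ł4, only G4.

only G4

In Ł4: at P = 1/3 the value is 2/3 — not a tautology.
In G4: every assignment gives 1 — tautology.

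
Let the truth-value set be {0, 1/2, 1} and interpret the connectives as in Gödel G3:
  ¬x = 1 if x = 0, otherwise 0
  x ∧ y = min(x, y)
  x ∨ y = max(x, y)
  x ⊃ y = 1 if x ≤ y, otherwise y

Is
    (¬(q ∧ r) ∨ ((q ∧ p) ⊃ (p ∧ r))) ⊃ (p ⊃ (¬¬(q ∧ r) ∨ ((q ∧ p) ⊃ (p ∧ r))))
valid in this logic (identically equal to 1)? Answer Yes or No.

Counterexample: take p = 1/2, q = 1/2, r = 0.
q ∧ r = 1/2 ∧ 0 = 0
¬(q ∧ r) = ¬0 = 1
q ∧ p = 1/2 ∧ 1/2 = 1/2
p ∧ r = 1/2 ∧ 0 = 0
(q ∧ p) ⊃ (p ∧ r) = 1/2 ⊃ 0 = 0
¬(q ∧ r) ∨ ((q ∧ p) ⊃ (p ∧ r)) = 1 ∨ 0 = 1
q ∧ r = 1/2 ∧ 0 = 0
¬(q ∧ r) = ¬0 = 1
¬¬(q ∧ r) = ¬1 = 0
q ∧ p = 1/2 ∧ 1/2 = 1/2
p ∧ r = 1/2 ∧ 0 = 0
(q ∧ p) ⊃ (p ∧ r) = 1/2 ⊃ 0 = 0
¬¬(q ∧ r) ∨ ((q ∧ p) ⊃ (p ∧ r)) = 0 ∨ 0 = 0
p ⊃ (¬¬(q ∧ r) ∨ ((q ∧ p) ⊃ (p ∧ r))) = 1/2 ⊃ 0 = 0
(¬(q ∧ r) ∨ ((q ∧ p) ⊃ (p ∧ r))) ⊃ (p ⊃ (¬¬(q ∧ r) ∨ ((q ∧ p) ⊃ (p ∧ r)))) = 1 ⊃ 0 = 0
This gives 0 ≠ 1.

No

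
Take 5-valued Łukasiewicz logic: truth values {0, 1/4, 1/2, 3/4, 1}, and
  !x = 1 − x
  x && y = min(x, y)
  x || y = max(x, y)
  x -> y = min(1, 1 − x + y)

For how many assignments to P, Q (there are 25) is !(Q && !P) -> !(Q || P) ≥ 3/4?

13

value 1: 9 assignments (counts)
value 3/4: 4 assignments (counts)
value 1/2: 5 assignments
value 1/4: 2 assignments
value 0: 5 assignments
So 13 of the 25 assignments meet the threshold.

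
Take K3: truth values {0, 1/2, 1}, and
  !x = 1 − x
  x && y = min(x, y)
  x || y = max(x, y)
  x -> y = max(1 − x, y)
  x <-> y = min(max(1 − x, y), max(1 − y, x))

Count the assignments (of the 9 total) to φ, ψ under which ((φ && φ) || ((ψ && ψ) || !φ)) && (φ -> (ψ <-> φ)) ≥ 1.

4

φ = 0, ψ = 0 ↦ 1  ≥
φ = 0, ψ = 1/2 ↦ 1  ≥
φ = 0, ψ = 1 ↦ 1  ≥
φ = 1/2, ψ = 0 ↦ 1/2  <
φ = 1/2, ψ = 1/2 ↦ 1/2  <
φ = 1/2, ψ = 1 ↦ 1/2  <
φ = 1, ψ = 0 ↦ 0  <
φ = 1, ψ = 1/2 ↦ 1/2  <
φ = 1, ψ = 1 ↦ 1  ≥
So 4 of the 9 assignments meet the threshold.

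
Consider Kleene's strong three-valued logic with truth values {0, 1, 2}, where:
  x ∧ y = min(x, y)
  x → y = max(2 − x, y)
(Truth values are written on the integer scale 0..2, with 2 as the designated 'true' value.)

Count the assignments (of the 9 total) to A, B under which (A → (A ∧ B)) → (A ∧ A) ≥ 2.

3

A = 0, B = 0 ↦ 0  <
A = 0, B = 1 ↦ 0  <
A = 0, B = 2 ↦ 0  <
A = 1, B = 0 ↦ 1  <
A = 1, B = 1 ↦ 1  <
A = 1, B = 2 ↦ 1  <
A = 2, B = 0 ↦ 2  ≥
A = 2, B = 1 ↦ 2  ≥
A = 2, B = 2 ↦ 2  ≥
So 3 of the 9 assignments meet the threshold.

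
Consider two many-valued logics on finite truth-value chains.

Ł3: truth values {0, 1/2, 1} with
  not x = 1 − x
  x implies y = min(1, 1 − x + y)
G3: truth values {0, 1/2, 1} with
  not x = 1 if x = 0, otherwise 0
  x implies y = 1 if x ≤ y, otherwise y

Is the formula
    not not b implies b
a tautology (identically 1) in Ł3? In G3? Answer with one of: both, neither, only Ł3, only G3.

In Ł3: every assignment gives 1 — tautology.
In G3: at b = 1/2 the value is 1/2 — not a tautology.

only Ł3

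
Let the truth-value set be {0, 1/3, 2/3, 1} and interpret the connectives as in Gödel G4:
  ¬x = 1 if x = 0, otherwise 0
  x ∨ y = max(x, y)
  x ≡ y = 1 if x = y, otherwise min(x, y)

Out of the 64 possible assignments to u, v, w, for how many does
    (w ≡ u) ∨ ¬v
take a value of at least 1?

value 1: 28 assignments (counts)
value 2/3: 6 assignments
value 1/3: 12 assignments
value 0: 18 assignments
So 28 of the 64 assignments meet the threshold.

28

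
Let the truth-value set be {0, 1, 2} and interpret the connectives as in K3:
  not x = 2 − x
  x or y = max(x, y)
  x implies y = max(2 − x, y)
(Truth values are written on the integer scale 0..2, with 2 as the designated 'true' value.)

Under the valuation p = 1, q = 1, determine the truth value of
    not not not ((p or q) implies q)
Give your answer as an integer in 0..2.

1

p or q = 1 or 1 = 1
(p or q) implies q = 1 implies 1 = 1
not ((p or q) implies q) = not 1 = 1
not not ((p or q) implies q) = not 1 = 1
not not not ((p or q) implies q) = not 1 = 1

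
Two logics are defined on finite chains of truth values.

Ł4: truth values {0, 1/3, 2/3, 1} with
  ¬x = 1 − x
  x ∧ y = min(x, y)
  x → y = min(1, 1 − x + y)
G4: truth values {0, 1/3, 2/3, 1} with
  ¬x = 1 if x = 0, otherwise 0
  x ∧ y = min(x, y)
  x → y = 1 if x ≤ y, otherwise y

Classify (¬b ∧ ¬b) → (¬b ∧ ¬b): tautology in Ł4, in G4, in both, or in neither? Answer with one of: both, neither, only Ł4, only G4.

both

In Ł4: every assignment gives 1 — tautology.
In G4: every assignment gives 1 — tautology.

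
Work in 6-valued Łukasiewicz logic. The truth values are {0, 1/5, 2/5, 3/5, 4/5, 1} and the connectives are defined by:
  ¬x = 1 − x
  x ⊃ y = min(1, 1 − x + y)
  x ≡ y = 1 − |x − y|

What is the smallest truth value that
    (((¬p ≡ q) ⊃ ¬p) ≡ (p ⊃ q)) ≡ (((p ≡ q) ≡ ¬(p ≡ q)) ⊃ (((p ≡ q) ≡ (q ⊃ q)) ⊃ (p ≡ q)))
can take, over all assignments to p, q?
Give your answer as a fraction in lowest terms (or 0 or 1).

Take p = 2/5, q = 0:
¬p = ¬2/5 = 3/5
¬p ≡ q = 3/5 ≡ 0 = 2/5
¬p = ¬2/5 = 3/5
(¬p ≡ q) ⊃ ¬p = 2/5 ⊃ 3/5 = 1
p ⊃ q = 2/5 ⊃ 0 = 3/5
((¬p ≡ q) ⊃ ¬p) ≡ (p ⊃ q) = 1 ≡ 3/5 = 3/5
p ≡ q = 2/5 ≡ 0 = 3/5
p ≡ q = 2/5 ≡ 0 = 3/5
¬(p ≡ q) = ¬3/5 = 2/5
(p ≡ q) ≡ ¬(p ≡ q) = 3/5 ≡ 2/5 = 4/5
p ≡ q = 2/5 ≡ 0 = 3/5
q ⊃ q = 0 ⊃ 0 = 1
(p ≡ q) ≡ (q ⊃ q) = 3/5 ≡ 1 = 3/5
p ≡ q = 2/5 ≡ 0 = 3/5
((p ≡ q) ≡ (q ⊃ q)) ⊃ (p ≡ q) = 3/5 ⊃ 3/5 = 1
((p ≡ q) ≡ ¬(p ≡ q)) ⊃ (((p ≡ q) ≡ (q ⊃ q)) ⊃ (p ≡ q)) = 4/5 ⊃ 1 = 1
(((¬p ≡ q) ⊃ ¬p) ≡ (p ⊃ q)) ≡ (((p ≡ q) ≡ ¬(p ≡ q)) ⊃ (((p ≡ q) ≡ (q ⊃ q)) ⊃ (p ≡ q))) = 3/5 ≡ 1 = 3/5
No assignment yields a value below 3/5, so this is the minimum.

3/5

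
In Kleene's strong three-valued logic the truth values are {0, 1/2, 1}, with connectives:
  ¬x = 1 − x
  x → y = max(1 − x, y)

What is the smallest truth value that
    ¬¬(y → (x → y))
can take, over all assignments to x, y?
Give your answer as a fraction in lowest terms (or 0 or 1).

Take x = 1/2, y = 1/2:
x → y = 1/2 → 1/2 = 1/2
y → (x → y) = 1/2 → 1/2 = 1/2
¬(y → (x → y)) = ¬1/2 = 1/2
¬¬(y → (x → y)) = ¬1/2 = 1/2
No assignment yields a value below 1/2, so this is the minimum.

1/2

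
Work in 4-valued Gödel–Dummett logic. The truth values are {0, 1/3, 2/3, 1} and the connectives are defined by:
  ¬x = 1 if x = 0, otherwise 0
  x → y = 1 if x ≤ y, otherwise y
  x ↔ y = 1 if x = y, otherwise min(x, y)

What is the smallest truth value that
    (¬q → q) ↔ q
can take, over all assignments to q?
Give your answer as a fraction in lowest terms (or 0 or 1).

Take q = 1/3:
¬q = ¬1/3 = 0
¬q → q = 0 → 1/3 = 1
(¬q → q) ↔ q = 1 ↔ 1/3 = 1/3
No assignment yields a value below 1/3, so this is the minimum.

1/3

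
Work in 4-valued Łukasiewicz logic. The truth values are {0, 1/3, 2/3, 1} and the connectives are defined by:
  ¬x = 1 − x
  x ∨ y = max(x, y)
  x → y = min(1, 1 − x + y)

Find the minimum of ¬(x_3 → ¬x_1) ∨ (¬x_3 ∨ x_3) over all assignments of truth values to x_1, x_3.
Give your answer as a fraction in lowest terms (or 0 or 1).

2/3

Take x_1 = 0, x_3 = 1/3:
¬x_1 = ¬0 = 1
x_3 → ¬x_1 = 1/3 → 1 = 1
¬(x_3 → ¬x_1) = ¬1 = 0
¬x_3 = ¬1/3 = 2/3
¬x_3 ∨ x_3 = 2/3 ∨ 1/3 = 2/3
¬(x_3 → ¬x_1) ∨ (¬x_3 ∨ x_3) = 0 ∨ 2/3 = 2/3
No assignment yields a value below 2/3, so this is the minimum.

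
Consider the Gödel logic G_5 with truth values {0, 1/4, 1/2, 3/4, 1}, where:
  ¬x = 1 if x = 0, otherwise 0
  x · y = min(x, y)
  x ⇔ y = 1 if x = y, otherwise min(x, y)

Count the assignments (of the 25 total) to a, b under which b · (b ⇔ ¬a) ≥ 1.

value 1: 1 assignment (counts)
value 3/4: 1 assignment
value 1/2: 1 assignment
value 1/4: 1 assignment
value 0: 21 assignments
So 1 of the 25 assignments meets the threshold.

1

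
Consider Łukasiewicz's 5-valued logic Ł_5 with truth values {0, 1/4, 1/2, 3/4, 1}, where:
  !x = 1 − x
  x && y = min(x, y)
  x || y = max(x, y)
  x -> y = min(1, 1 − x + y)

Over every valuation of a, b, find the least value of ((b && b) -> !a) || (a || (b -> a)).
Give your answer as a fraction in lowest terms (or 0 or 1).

Take a = 1/2, b = 1:
b && b = 1 && 1 = 1
!a = !1/2 = 1/2
(b && b) -> !a = 1 -> 1/2 = 1/2
b -> a = 1 -> 1/2 = 1/2
a || (b -> a) = 1/2 || 1/2 = 1/2
((b && b) -> !a) || (a || (b -> a)) = 1/2 || 1/2 = 1/2
No assignment yields a value below 1/2, so this is the minimum.

1/2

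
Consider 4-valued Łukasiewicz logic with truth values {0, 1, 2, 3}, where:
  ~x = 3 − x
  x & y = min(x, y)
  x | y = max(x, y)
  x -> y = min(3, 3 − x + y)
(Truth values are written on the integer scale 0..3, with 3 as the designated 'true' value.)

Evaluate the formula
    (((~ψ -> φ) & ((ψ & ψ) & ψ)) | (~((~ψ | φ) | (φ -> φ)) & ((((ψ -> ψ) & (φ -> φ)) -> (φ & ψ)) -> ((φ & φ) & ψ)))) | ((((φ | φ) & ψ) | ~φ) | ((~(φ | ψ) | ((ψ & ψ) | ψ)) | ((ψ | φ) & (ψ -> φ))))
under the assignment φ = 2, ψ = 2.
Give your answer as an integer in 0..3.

~ψ = ~2 = 1
~ψ -> φ = 1 -> 2 = 3
ψ & ψ = 2 & 2 = 2
(ψ & ψ) & ψ = 2 & 2 = 2
(~ψ -> φ) & ((ψ & ψ) & ψ) = 3 & 2 = 2
~ψ = ~2 = 1
~ψ | φ = 1 | 2 = 2
φ -> φ = 2 -> 2 = 3
(~ψ | φ) | (φ -> φ) = 2 | 3 = 3
~((~ψ | φ) | (φ -> φ)) = ~3 = 0
ψ -> ψ = 2 -> 2 = 3
φ -> φ = 2 -> 2 = 3
(ψ -> ψ) & (φ -> φ) = 3 & 3 = 3
φ & ψ = 2 & 2 = 2
((ψ -> ψ) & (φ -> φ)) -> (φ & ψ) = 3 -> 2 = 2
φ & φ = 2 & 2 = 2
(φ & φ) & ψ = 2 & 2 = 2
(((ψ -> ψ) & (φ -> φ)) -> (φ & ψ)) -> ((φ & φ) & ψ) = 2 -> 2 = 3
~((~ψ | φ) | (φ -> φ)) & ((((ψ -> ψ) & (φ -> φ)) -> (φ & ψ)) -> ((φ & φ) & ψ)) = 0 & 3 = 0
((~ψ -> φ) & ((ψ & ψ) & ψ)) | (~((~ψ | φ) | (φ -> φ)) & ((((ψ -> ψ) & (φ -> φ)) -> (φ & ψ)) -> ((φ & φ) & ψ))) = 2 | 0 = 2
φ | φ = 2 | 2 = 2
(φ | φ) & ψ = 2 & 2 = 2
~φ = ~2 = 1
((φ | φ) & ψ) | ~φ = 2 | 1 = 2
φ | ψ = 2 | 2 = 2
~(φ | ψ) = ~2 = 1
ψ & ψ = 2 & 2 = 2
(ψ & ψ) | ψ = 2 | 2 = 2
~(φ | ψ) | ((ψ & ψ) | ψ) = 1 | 2 = 2
ψ | φ = 2 | 2 = 2
ψ -> φ = 2 -> 2 = 3
(ψ | φ) & (ψ -> φ) = 2 & 3 = 2
(~(φ | ψ) | ((ψ & ψ) | ψ)) | ((ψ | φ) & (ψ -> φ)) = 2 | 2 = 2
(((φ | φ) & ψ) | ~φ) | ((~(φ | ψ) | ((ψ & ψ) | ψ)) | ((ψ | φ) & (ψ -> φ))) = 2 | 2 = 2
(((~ψ -> φ) & ((ψ & ψ) & ψ)) | (~((~ψ | φ) | (φ -> φ)) & ((((ψ -> ψ) & (φ -> φ)) -> (φ & ψ)) -> ((φ & φ) & ψ)))) | ((((φ | φ) & ψ) | ~φ) | ((~(φ | ψ) | ((ψ & ψ) | ψ)) | ((ψ | φ) & (ψ -> φ)))) = 2 | 2 = 2

2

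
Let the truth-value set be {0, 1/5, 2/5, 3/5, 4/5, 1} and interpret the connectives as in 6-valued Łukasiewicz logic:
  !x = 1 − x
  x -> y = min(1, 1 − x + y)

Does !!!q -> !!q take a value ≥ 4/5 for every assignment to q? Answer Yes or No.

No

Counterexample: take q = 0.
!q = !0 = 1
!!q = !1 = 0
!!!q = !0 = 1
!q = !0 = 1
!!q = !1 = 0
!!!q -> !!q = 1 -> 0 = 0
This gives 0, which is below 4/5.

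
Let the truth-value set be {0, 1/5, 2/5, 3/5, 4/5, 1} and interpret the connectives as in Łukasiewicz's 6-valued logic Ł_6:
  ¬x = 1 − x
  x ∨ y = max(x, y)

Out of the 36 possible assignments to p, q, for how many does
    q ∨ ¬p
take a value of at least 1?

11

value 1: 11 assignments (counts)
value 4/5: 9 assignments
value 3/5: 7 assignments
value 2/5: 5 assignments
value 1/5: 3 assignments
value 0: 1 assignment
So 11 of the 36 assignments meet the threshold.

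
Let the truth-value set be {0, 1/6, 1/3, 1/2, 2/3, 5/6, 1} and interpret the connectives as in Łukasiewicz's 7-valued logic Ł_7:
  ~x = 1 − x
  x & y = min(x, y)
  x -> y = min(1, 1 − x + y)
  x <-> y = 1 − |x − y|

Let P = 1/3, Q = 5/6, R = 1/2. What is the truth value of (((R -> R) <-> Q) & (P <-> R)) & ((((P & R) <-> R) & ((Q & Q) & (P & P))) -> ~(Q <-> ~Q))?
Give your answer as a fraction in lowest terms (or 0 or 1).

R -> R = 1/2 -> 1/2 = 1
(R -> R) <-> Q = 1 <-> 5/6 = 5/6
P <-> R = 1/3 <-> 1/2 = 5/6
((R -> R) <-> Q) & (P <-> R) = 5/6 & 5/6 = 5/6
P & R = 1/3 & 1/2 = 1/3
(P & R) <-> R = 1/3 <-> 1/2 = 5/6
Q & Q = 5/6 & 5/6 = 5/6
P & P = 1/3 & 1/3 = 1/3
(Q & Q) & (P & P) = 5/6 & 1/3 = 1/3
((P & R) <-> R) & ((Q & Q) & (P & P)) = 5/6 & 1/3 = 1/3
~Q = ~5/6 = 1/6
Q <-> ~Q = 5/6 <-> 1/6 = 1/3
~(Q <-> ~Q) = ~1/3 = 2/3
(((P & R) <-> R) & ((Q & Q) & (P & P))) -> ~(Q <-> ~Q) = 1/3 -> 2/3 = 1
(((R -> R) <-> Q) & (P <-> R)) & ((((P & R) <-> R) & ((Q & Q) & (P & P))) -> ~(Q <-> ~Q)) = 5/6 & 1 = 5/6

5/6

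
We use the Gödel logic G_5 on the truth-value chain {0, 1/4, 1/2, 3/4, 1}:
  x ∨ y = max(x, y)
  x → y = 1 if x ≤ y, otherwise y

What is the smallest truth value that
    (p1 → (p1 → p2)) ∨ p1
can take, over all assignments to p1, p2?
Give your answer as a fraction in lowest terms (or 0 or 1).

1/4

Take p1 = 1/4, p2 = 0:
p1 → p2 = 1/4 → 0 = 0
p1 → (p1 → p2) = 1/4 → 0 = 0
(p1 → (p1 → p2)) ∨ p1 = 0 ∨ 1/4 = 1/4
No assignment yields a value below 1/4, so this is the minimum.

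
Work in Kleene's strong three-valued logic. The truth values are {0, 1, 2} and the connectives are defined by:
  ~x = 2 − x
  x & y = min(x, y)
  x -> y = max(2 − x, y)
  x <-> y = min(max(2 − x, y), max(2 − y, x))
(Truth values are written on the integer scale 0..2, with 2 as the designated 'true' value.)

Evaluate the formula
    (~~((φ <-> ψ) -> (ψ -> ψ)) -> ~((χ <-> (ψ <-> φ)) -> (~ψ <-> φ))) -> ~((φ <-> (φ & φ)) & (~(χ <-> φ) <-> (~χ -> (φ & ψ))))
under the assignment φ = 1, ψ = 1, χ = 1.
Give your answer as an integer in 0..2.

φ <-> ψ = 1 <-> 1 = 1
ψ -> ψ = 1 -> 1 = 1
(φ <-> ψ) -> (ψ -> ψ) = 1 -> 1 = 1
~((φ <-> ψ) -> (ψ -> ψ)) = ~1 = 1
~~((φ <-> ψ) -> (ψ -> ψ)) = ~1 = 1
ψ <-> φ = 1 <-> 1 = 1
χ <-> (ψ <-> φ) = 1 <-> 1 = 1
~ψ = ~1 = 1
~ψ <-> φ = 1 <-> 1 = 1
(χ <-> (ψ <-> φ)) -> (~ψ <-> φ) = 1 -> 1 = 1
~((χ <-> (ψ <-> φ)) -> (~ψ <-> φ)) = ~1 = 1
~~((φ <-> ψ) -> (ψ -> ψ)) -> ~((χ <-> (ψ <-> φ)) -> (~ψ <-> φ)) = 1 -> 1 = 1
φ & φ = 1 & 1 = 1
φ <-> (φ & φ) = 1 <-> 1 = 1
χ <-> φ = 1 <-> 1 = 1
~(χ <-> φ) = ~1 = 1
~χ = ~1 = 1
φ & ψ = 1 & 1 = 1
~χ -> (φ & ψ) = 1 -> 1 = 1
~(χ <-> φ) <-> (~χ -> (φ & ψ)) = 1 <-> 1 = 1
(φ <-> (φ & φ)) & (~(χ <-> φ) <-> (~χ -> (φ & ψ))) = 1 & 1 = 1
~((φ <-> (φ & φ)) & (~(χ <-> φ) <-> (~χ -> (φ & ψ)))) = ~1 = 1
(~~((φ <-> ψ) -> (ψ -> ψ)) -> ~((χ <-> (ψ <-> φ)) -> (~ψ <-> φ))) -> ~((φ <-> (φ & φ)) & (~(χ <-> φ) <-> (~χ -> (φ & ψ)))) = 1 -> 1 = 1

1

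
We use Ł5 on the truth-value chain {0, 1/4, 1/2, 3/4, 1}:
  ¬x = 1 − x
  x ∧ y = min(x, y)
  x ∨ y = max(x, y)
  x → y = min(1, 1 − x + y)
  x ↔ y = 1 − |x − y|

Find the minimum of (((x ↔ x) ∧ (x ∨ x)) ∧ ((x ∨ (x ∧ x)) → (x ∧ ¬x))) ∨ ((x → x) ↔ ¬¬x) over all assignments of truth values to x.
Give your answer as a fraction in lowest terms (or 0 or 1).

0

Take x = 0:
x ↔ x = 0 ↔ 0 = 1
x ∨ x = 0 ∨ 0 = 0
(x ↔ x) ∧ (x ∨ x) = 1 ∧ 0 = 0
x ∧ x = 0 ∧ 0 = 0
x ∨ (x ∧ x) = 0 ∨ 0 = 0
¬x = ¬0 = 1
x ∧ ¬x = 0 ∧ 1 = 0
(x ∨ (x ∧ x)) → (x ∧ ¬x) = 0 → 0 = 1
((x ↔ x) ∧ (x ∨ x)) ∧ ((x ∨ (x ∧ x)) → (x ∧ ¬x)) = 0 ∧ 1 = 0
x → x = 0 → 0 = 1
¬x = ¬0 = 1
¬¬x = ¬1 = 0
(x → x) ↔ ¬¬x = 1 ↔ 0 = 0
(((x ↔ x) ∧ (x ∨ x)) ∧ ((x ∨ (x ∧ x)) → (x ∧ ¬x))) ∨ ((x → x) ↔ ¬¬x) = 0 ∨ 0 = 0
No assignment yields a value below 0, so this is the minimum.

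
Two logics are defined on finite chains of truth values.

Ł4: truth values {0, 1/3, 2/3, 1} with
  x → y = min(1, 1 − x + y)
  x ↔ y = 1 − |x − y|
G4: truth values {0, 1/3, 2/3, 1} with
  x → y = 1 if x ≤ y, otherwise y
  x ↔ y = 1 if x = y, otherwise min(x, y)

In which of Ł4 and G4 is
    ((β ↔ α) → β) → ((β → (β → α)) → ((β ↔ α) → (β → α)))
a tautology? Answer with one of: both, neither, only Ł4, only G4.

In Ł4: every assignment gives 1 — tautology.
In G4: every assignment gives 1 — tautology.

both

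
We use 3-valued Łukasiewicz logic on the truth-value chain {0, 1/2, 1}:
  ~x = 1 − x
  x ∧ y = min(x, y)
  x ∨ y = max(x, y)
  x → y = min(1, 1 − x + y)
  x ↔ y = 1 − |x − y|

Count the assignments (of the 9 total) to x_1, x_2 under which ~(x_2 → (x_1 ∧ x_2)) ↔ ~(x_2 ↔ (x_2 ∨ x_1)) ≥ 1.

x_1 = 0, x_2 = 0 ↦ 1  ≥
x_1 = 0, x_2 = 1/2 ↦ 1/2  <
x_1 = 0, x_2 = 1 ↦ 0  <
x_1 = 1/2, x_2 = 0 ↦ 1/2  <
x_1 = 1/2, x_2 = 1/2 ↦ 1  ≥
x_1 = 1/2, x_2 = 1 ↦ 1/2  <
x_1 = 1, x_2 = 0 ↦ 0  <
x_1 = 1, x_2 = 1/2 ↦ 1/2  <
x_1 = 1, x_2 = 1 ↦ 1  ≥
So 3 of the 9 assignments meet the threshold.

3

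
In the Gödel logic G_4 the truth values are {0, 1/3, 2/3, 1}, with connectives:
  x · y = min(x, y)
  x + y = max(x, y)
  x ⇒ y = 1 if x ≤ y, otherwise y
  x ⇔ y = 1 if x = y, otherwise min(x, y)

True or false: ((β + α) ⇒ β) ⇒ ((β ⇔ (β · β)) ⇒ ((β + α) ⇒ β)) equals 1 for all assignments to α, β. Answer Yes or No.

α = 0, β = 0 ↦ 1
α = 0, β = 1/3 ↦ 1
α = 0, β = 2/3 ↦ 1
α = 0, β = 1 ↦ 1
α = 1/3, β = 0 ↦ 1
α = 1/3, β = 1/3 ↦ 1
α = 1/3, β = 2/3 ↦ 1
α = 1/3, β = 1 ↦ 1
α = 2/3, β = 0 ↦ 1
α = 2/3, β = 1/3 ↦ 1
α = 2/3, β = 2/3 ↦ 1
α = 2/3, β = 1 ↦ 1
α = 1, β = 0 ↦ 1
α = 1, β = 1/3 ↦ 1
α = 1, β = 2/3 ↦ 1
α = 1, β = 1 ↦ 1
Every assignment gives a value ≥ 1.

Yes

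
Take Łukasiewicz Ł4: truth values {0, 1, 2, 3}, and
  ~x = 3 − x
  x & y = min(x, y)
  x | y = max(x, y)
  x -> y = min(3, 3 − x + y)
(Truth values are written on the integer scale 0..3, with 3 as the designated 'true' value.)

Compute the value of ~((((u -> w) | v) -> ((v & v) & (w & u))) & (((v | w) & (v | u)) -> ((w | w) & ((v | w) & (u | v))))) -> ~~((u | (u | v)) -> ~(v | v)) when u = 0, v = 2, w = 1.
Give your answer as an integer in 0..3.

u -> w = 0 -> 1 = 3
(u -> w) | v = 3 | 2 = 3
v & v = 2 & 2 = 2
w & u = 1 & 0 = 0
(v & v) & (w & u) = 2 & 0 = 0
((u -> w) | v) -> ((v & v) & (w & u)) = 3 -> 0 = 0
v | w = 2 | 1 = 2
v | u = 2 | 0 = 2
(v | w) & (v | u) = 2 & 2 = 2
w | w = 1 | 1 = 1
v | w = 2 | 1 = 2
u | v = 0 | 2 = 2
(v | w) & (u | v) = 2 & 2 = 2
(w | w) & ((v | w) & (u | v)) = 1 & 2 = 1
((v | w) & (v | u)) -> ((w | w) & ((v | w) & (u | v))) = 2 -> 1 = 2
(((u -> w) | v) -> ((v & v) & (w & u))) & (((v | w) & (v | u)) -> ((w | w) & ((v | w) & (u | v)))) = 0 & 2 = 0
~((((u -> w) | v) -> ((v & v) & (w & u))) & (((v | w) & (v | u)) -> ((w | w) & ((v | w) & (u | v))))) = ~0 = 3
u | v = 0 | 2 = 2
u | (u | v) = 0 | 2 = 2
v | v = 2 | 2 = 2
~(v | v) = ~2 = 1
(u | (u | v)) -> ~(v | v) = 2 -> 1 = 2
~((u | (u | v)) -> ~(v | v)) = ~2 = 1
~~((u | (u | v)) -> ~(v | v)) = ~1 = 2
~((((u -> w) | v) -> ((v & v) & (w & u))) & (((v | w) & (v | u)) -> ((w | w) & ((v | w) & (u | v))))) -> ~~((u | (u | v)) -> ~(v | v)) = 3 -> 2 = 2

2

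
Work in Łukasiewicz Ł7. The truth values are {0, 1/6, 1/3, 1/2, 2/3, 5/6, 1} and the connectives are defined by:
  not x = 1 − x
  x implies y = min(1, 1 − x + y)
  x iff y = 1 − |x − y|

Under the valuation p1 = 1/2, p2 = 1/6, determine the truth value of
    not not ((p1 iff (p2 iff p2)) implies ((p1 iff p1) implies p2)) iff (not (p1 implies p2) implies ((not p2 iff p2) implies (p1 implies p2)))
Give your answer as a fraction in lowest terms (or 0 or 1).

p2 iff p2 = 1/6 iff 1/6 = 1
p1 iff (p2 iff p2) = 1/2 iff 1 = 1/2
p1 iff p1 = 1/2 iff 1/2 = 1
(p1 iff p1) implies p2 = 1 implies 1/6 = 1/6
(p1 iff (p2 iff p2)) implies ((p1 iff p1) implies p2) = 1/2 implies 1/6 = 2/3
not ((p1 iff (p2 iff p2)) implies ((p1 iff p1) implies p2)) = not 2/3 = 1/3
not not ((p1 iff (p2 iff p2)) implies ((p1 iff p1) implies p2)) = not 1/3 = 2/3
p1 implies p2 = 1/2 implies 1/6 = 2/3
not (p1 implies p2) = not 2/3 = 1/3
not p2 = not 1/6 = 5/6
not p2 iff p2 = 5/6 iff 1/6 = 1/3
p1 implies p2 = 1/2 implies 1/6 = 2/3
(not p2 iff p2) implies (p1 implies p2) = 1/3 implies 2/3 = 1
not (p1 implies p2) implies ((not p2 iff p2) implies (p1 implies p2)) = 1/3 implies 1 = 1
not not ((p1 iff (p2 iff p2)) implies ((p1 iff p1) implies p2)) iff (not (p1 implies p2) implies ((not p2 iff p2) implies (p1 implies p2))) = 2/3 iff 1 = 2/3

2/3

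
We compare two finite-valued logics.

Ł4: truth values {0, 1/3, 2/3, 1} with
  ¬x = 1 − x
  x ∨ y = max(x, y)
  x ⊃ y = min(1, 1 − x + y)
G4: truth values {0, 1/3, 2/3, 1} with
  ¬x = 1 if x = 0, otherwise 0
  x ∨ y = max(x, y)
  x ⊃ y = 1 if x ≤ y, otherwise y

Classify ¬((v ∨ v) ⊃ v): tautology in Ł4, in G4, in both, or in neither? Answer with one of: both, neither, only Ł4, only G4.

In Ł4: at v = 0 the value is 0 — not a tautology.
In G4: at v = 0 the value is 0 — not a tautology.

neither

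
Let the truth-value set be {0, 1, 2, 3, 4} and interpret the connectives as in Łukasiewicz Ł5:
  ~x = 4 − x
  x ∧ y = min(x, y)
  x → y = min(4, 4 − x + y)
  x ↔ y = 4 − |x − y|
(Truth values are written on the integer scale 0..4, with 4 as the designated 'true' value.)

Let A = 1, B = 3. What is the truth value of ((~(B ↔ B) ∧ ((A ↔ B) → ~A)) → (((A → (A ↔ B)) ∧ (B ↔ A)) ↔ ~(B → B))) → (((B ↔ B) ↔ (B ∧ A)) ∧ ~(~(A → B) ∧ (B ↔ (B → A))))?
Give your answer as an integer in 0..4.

B ↔ B = 3 ↔ 3 = 4
~(B ↔ B) = ~4 = 0
A ↔ B = 1 ↔ 3 = 2
~A = ~1 = 3
(A ↔ B) → ~A = 2 → 3 = 4
~(B ↔ B) ∧ ((A ↔ B) → ~A) = 0 ∧ 4 = 0
A ↔ B = 1 ↔ 3 = 2
A → (A ↔ B) = 1 → 2 = 4
B ↔ A = 3 ↔ 1 = 2
(A → (A ↔ B)) ∧ (B ↔ A) = 4 ∧ 2 = 2
B → B = 3 → 3 = 4
~(B → B) = ~4 = 0
((A → (A ↔ B)) ∧ (B ↔ A)) ↔ ~(B → B) = 2 ↔ 0 = 2
(~(B ↔ B) ∧ ((A ↔ B) → ~A)) → (((A → (A ↔ B)) ∧ (B ↔ A)) ↔ ~(B → B)) = 0 → 2 = 4
B ↔ B = 3 ↔ 3 = 4
B ∧ A = 3 ∧ 1 = 1
(B ↔ B) ↔ (B ∧ A) = 4 ↔ 1 = 1
A → B = 1 → 3 = 4
~(A → B) = ~4 = 0
B → A = 3 → 1 = 2
B ↔ (B → A) = 3 ↔ 2 = 3
~(A → B) ∧ (B ↔ (B → A)) = 0 ∧ 3 = 0
~(~(A → B) ∧ (B ↔ (B → A))) = ~0 = 4
((B ↔ B) ↔ (B ∧ A)) ∧ ~(~(A → B) ∧ (B ↔ (B → A))) = 1 ∧ 4 = 1
((~(B ↔ B) ∧ ((A ↔ B) → ~A)) → (((A → (A ↔ B)) ∧ (B ↔ A)) ↔ ~(B → B))) → (((B ↔ B) ↔ (B ∧ A)) ∧ ~(~(A → B) ∧ (B ↔ (B → A)))) = 4 → 1 = 1

1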